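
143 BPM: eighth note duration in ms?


Let's work it out.
One quarter-note beat = 60000 / BPM = 60000 / 143 ms
Eighth note = 1/2 × quarter note
Duration = 1/2 × 60000 / 143 = 30000 / 143
= 209.8 ms


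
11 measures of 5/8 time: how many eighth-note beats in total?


Reasoning:
Time signature 5/8: the bottom number 8 means the eighth note gets one count
The top number 5 means 5 eighth-note beats per measure
Total = 5 × 11 measures
= 55 eighth-note beats


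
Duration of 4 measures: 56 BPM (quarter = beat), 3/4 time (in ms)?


Reasoning:
Quarter-note beat duration = 60000 / 56 ms
Beats per measure (3/4) = 3
One measure = 3 × 60000 / 56 = 180000 / 56 ms
4 measures = 4 × 180000 / 56 = 720000 / 56
= 12857.1 ms


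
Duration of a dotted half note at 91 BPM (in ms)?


Let's work it out.
One quarter-note beat = 60000 / BPM = 60000 / 91 ms
Dotted half note = 3 × quarter note
Duration = 3 × 60000 / 91 = 180000 / 91
= 1978.0 ms


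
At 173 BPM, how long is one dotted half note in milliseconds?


One quarter-note beat = 60000 / BPM = 60000 / 173 ms
Dotted half note = 3 × quarter note
Duration = 3 × 60000 / 173 = 180000 / 173
= 1040.5 ms


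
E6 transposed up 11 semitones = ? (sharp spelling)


E6: chromatic position 4 in octave 6 → absolute = 6×12 + 4 = 76
Transpose up 11: 76 + 11 = 87
87 = 7×12 + 3 → D# in octave 7
Result = D#7


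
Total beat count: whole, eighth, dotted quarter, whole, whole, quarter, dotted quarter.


Reasoning:
Beat values:
  whole = 4 beats
  eighth = 0.5 beats
  dotted quarter = 1.5 beats
  whole = 4 beats
  whole = 4 beats
  quarter = 1 beat
  dotted quarter = 1.5 beats
Sum = 4 + 0.5 + 1.5 + 4 + 4 + 1 + 1.5
= 16.5 beats


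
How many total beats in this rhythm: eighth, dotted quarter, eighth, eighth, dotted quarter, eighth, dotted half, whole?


Working:
Beat values:
  eighth = 0.5 beats
  dotted quarter = 1.5 beats
  eighth = 0.5 beats
  eighth = 0.5 beats
  dotted quarter = 1.5 beats
  eighth = 0.5 beats
  dotted half = 3 beats
  whole = 4 beats
Sum = 0.5 + 1.5 + 0.5 + 0.5 + 1.5 + 0.5 + 3 + 4
= 12 beats


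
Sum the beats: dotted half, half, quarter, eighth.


Solution.
Beat values:
  dotted half = 3 beats
  half = 2 beats
  quarter = 1 beat
  eighth = 0.5 beats
Sum = 3 + 2 + 1 + 0.5
= 6.5 beats


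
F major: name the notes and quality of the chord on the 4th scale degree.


Reasoning:
F major scale: F G A Bb C D E
Diatonic triad on degree 4 stacks scale notes 4, 6, 1: Bb D F
Bb→D = 4 semitones; Bb→F = 7 semitones → major triad
= Bb D F (major)


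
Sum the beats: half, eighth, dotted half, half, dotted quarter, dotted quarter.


Solution.
Beat values:
  half = 2 beats
  eighth = 0.5 beats
  dotted half = 3 beats
  half = 2 beats
  dotted quarter = 1.5 beats
  dotted quarter = 1.5 beats
Sum = 2 + 0.5 + 3 + 2 + 1.5 + 1.5
= 10.5 beats


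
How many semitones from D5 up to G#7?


Let's work it out.
Absolute semitone position = octave×12 + chromatic position
D5: 5×12 + 2 = 62
G#7: 7×12 + 8 = 92
Difference = 92 - 62 = 30
= 30 semitones


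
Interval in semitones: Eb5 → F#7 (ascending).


Solution.
Absolute semitone position = octave×12 + chromatic position
Eb5: 5×12 + 3 = 63
F#7: 7×12 + 6 = 90
Difference = 90 - 63 = 27
= 27 semitones


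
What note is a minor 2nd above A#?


Solution.
A 2nd spans 2 letter names, so from A we land on B
A minor 2nd = 1 semitone above A#
Spell B at that pitch: B
= B


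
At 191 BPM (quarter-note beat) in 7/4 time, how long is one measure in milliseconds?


Reasoning:
Quarter-note beat duration = 60000 / 191 ms
Beats per measure (7/4) = 7
One measure = 7 × 60000 / 191 = 420000 / 191 ms
= 2199.0 ms


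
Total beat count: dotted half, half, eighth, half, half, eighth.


Reasoning:
Beat values:
  dotted half = 3 beats
  half = 2 beats
  eighth = 0.5 beats
  half = 2 beats
  half = 2 beats
  eighth = 0.5 beats
Sum = 3 + 2 + 0.5 + 2 + 2 + 0.5
= 10 beats


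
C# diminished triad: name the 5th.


Reasoning:
Diminished triad = root + minor 3rd (3 semitones) + diminished 5th (6 semitones)
A triad on C# stacks thirds, so the chord tones use letter names C-E-G
Root: C#
Minor 3rd above C#: E
Diminished 5th above C#: G
The 5th = G


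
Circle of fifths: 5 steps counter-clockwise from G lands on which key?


Reasoning:
Each counter-clockwise step moves down a perfect 5th (= up a perfect 4th)
From G: G → C → F → Bb → Eb → Ab
= Ab


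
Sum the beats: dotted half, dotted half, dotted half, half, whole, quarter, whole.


Reasoning:
Beat values:
  dotted half = 3 beats
  dotted half = 3 beats
  dotted half = 3 beats
  half = 2 beats
  whole = 4 beats
  quarter = 1 beat
  whole = 4 beats
Sum = 3 + 3 + 3 + 2 + 4 + 1 + 4
= 20 beats


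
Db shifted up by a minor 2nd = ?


Reasoning:
minor 2nd: 2 letter names, 1 semitones
Letter: D + 1 → E
Pitch: Db + 1 semitones, spelled as an E → Ebb
= Ebb


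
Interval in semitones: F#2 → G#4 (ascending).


Solution.
Absolute semitone position = octave×12 + chromatic position
F#2: 2×12 + 6 = 30
G#4: 4×12 + 8 = 56
Difference = 56 - 30 = 26
= 26 semitones


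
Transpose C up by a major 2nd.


Working:
major 2nd: 2 letter names, 2 semitones
Letter: C + 1 → D
Pitch: C + 2 semitones, spelled as a D → D
= D


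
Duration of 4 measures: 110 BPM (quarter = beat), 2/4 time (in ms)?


Quarter-note beat duration = 60000 / 110 ms
Beats per measure (2/4) = 2
One measure = 2 × 60000 / 110 = 120000 / 110 ms
4 measures = 4 × 120000 / 110 = 480000 / 110
= 4363.6 ms


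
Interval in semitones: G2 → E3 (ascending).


Absolute semitone position = octave×12 + chromatic position
G2: 2×12 + 7 = 31
E3: 3×12 + 4 = 40
Difference = 40 - 31 = 9
= 9 semitones


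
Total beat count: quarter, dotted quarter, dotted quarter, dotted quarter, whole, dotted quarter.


Solution.
Beat values:
  quarter = 1 beat
  dotted quarter = 1.5 beats
  dotted quarter = 1.5 beats
  dotted quarter = 1.5 beats
  whole = 4 beats
  dotted quarter = 1.5 beats
Sum = 1 + 1.5 + 1.5 + 1.5 + 4 + 1.5
= 11 beats


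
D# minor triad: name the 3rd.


Step by step:
Minor triad = root + minor 3rd (3 semitones) + perfect 5th (7 semitones)
A triad on D# stacks thirds, so the chord tones use letter names D-F-A
Root: D#
Minor 3rd above D#: F#
Perfect 5th above D#: A#
The 3rd = F#


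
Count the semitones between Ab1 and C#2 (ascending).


Let's work it out.
Absolute semitone position = octave×12 + chromatic position
Ab1: 1×12 + 8 = 20
C#2: 2×12 + 1 = 25
Difference = 25 - 20 = 5
= 5 semitones


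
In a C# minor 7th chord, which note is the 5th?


Minor 7th chord = root + minor 3rd + perfect 5th + minor 7th
Seventh chords stack in thirds, so the letter names are C-E-G-B
Root: C#
Minor 3rd above C#: E
Perfect 5th above C#: G#
Minor 7th above C#: B
The 5th = G#


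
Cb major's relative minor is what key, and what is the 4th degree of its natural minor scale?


Let's work it out.
The relative minor shares the major's key signature and starts on its 6th degree
6th degree = a major 6th above the tonic; a major 6th above Cb is Ab
→ relative minor of Cb major is Ab minor
Ab natural minor scale: Ab Bb Cb Db Eb Fb Gb
= Ab minor; 4th degree = Db


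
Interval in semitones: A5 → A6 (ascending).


Let's work it out.
Absolute semitone position = octave×12 + chromatic position
A5: 5×12 + 9 = 69
A6: 6×12 + 9 = 81
Difference = 81 - 69 = 12
= 12 semitones


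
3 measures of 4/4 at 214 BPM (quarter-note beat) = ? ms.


Quarter-note beat duration = 60000 / 214 ms
Beats per measure (4/4) = 4
One measure = 4 × 60000 / 214 = 240000 / 214 ms
3 measures = 3 × 240000 / 214 = 720000 / 214
= 3364.5 ms


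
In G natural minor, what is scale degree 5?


Reasoning:
Natural minor scale pattern: W-H-W-W-H-W-W (2-1-2-2-1-2-2 semitones)
Starting from G:
  G + 2 semitones → A
  A + 1 semitone → Bb
  Bb + 2 semitones → C
  C + 2 semitones → D
  D + 1 semitone → Eb
  Eb + 2 semitones → F
  F + 2 semitones → G
Scale: G A Bb C D Eb F
Degree 5 = D


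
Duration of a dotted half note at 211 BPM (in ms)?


Working:
One quarter-note beat = 60000 / BPM = 60000 / 211 ms
Dotted half note = 3 × quarter note
Duration = 3 × 60000 / 211 = 180000 / 211
= 853.1 ms


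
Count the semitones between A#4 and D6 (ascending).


Solution.
Absolute semitone position = octave×12 + chromatic position
A#4: 4×12 + 10 = 58
D6: 6×12 + 2 = 74
Difference = 74 - 58 = 16
= 16 semitones


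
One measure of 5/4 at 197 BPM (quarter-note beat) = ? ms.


Working:
Quarter-note beat duration = 60000 / 197 ms
Beats per measure (5/4) = 5
One measure = 5 × 60000 / 197 = 300000 / 197 ms
= 1522.8 ms


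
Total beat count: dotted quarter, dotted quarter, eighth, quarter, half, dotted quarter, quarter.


Beat values:
  dotted quarter = 1.5 beats
  dotted quarter = 1.5 beats
  eighth = 0.5 beats
  quarter = 1 beat
  half = 2 beats
  dotted quarter = 1.5 beats
  quarter = 1 beat
Sum = 1.5 + 1.5 + 0.5 + 1 + 2 + 1.5 + 1
= 9 beats


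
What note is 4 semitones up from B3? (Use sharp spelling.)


Working:
B3: chromatic position 11 in octave 3 → absolute = 3×12 + 11 = 47
Transpose up 4: 47 + 4 = 51
51 = 4×12 + 3 → D# in octave 4
Result = D#4


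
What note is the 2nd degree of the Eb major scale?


Working:
Major scale pattern: W-W-H-W-W-W-H (2-2-1-2-2-2-1 semitones)
Starting from Eb:
  Eb + 2 semitones → F
  F + 2 semitones → G
  G + 1 semitone → Ab
  Ab + 2 semitones → Bb
  Bb + 2 semitones → C
  C + 2 semitones → D
  D + 1 semitone → Eb
Scale: Eb F G Ab Bb C D
Degree 2 = F


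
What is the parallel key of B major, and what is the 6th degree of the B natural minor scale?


Working:
Parallel keys share the same tonic but differ in mode
B major → parallel is B minor
B natural minor scale: B C# D E F# G A
= B minor; 6th degree = G


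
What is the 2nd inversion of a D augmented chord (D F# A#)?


Let's work it out.
Root position: D F# A#
2nd inversion: move root and 3rd up an octave
Bass note: A#
Notes (bottom to top) = A# D F#


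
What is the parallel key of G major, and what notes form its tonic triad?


Step by step:
Parallel keys share the same tonic but differ in mode
G major → parallel is G minor
Tonic triad of G minor = G Bb D
= G minor; triad = G Bb D


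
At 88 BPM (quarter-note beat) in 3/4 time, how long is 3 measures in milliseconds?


Step by step:
Quarter-note beat duration = 60000 / 88 ms
Beats per measure (3/4) = 3
One measure = 3 × 60000 / 88 = 180000 / 88 ms
3 measures = 3 × 180000 / 88 = 540000 / 88
= 6136.4 ms


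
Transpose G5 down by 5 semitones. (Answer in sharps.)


G5: chromatic position 7 in octave 5 → absolute = 5×12 + 7 = 67
Transpose down 5: 67 - 5 = 62
62 = 5×12 + 2 → D in octave 5
Result = D5


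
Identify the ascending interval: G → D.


Solution.
Letter names: G → D spans 5 letter names → a 5th
Semitones: G → D = 7 half-steps
A 5th of 7 semitones is a perfect 5th
= perfect 5th


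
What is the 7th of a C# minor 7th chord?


Step by step:
Minor 7th chord = root + minor 3rd + perfect 5th + minor 7th
Seventh chords stack in thirds, so the letter names are C-E-G-B
Root: C#
Minor 3rd above C#: E
Perfect 5th above C#: G#
Minor 7th above C#: B
The 7th = B


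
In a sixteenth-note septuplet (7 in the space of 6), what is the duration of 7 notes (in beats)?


Working:
Septuplet: 7 notes occupy the space of 6 sixteenth notes
Space = 6 × 1/4 = 3/2 beats
Each septuplet note = 3/2 / 7 = 3/14 beats
7 notes = 7 × 3/14 = 3/2
= 3/2 beats


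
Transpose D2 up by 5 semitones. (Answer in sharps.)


D2: chromatic position 2 in octave 2 → absolute = 2×12 + 2 = 26
Transpose up 5: 26 + 5 = 31
31 = 2×12 + 7 → G in octave 2
Result = G2


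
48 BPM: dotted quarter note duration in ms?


One quarter-note beat = 60000 / BPM = 60000 / 48 ms
Dotted quarter note = 3/2 × quarter note
Duration = 3/2 × 60000 / 48 = 90000 / 48
= 1875.0 ms


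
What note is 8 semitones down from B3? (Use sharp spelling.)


Working:
B3: chromatic position 11 in octave 3 → absolute = 3×12 + 11 = 47
Transpose down 8: 47 - 8 = 39
39 = 3×12 + 3 → D# in octave 3
Result = D#3


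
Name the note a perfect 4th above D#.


Reasoning:
A 4th spans 4 letter names, so from D we land on G
A perfect 4th = 5 semitones above D#
Spell G at that pitch: G#
= G#


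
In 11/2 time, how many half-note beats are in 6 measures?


Time signature 11/2: the bottom number 2 means the half note gets one count
The top number 11 means 11 half-note beats per measure
Total = 11 × 6 measures
= 66 half-note beats


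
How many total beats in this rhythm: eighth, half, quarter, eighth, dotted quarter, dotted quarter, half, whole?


Reasoning:
Beat values:
  eighth = 0.5 beats
  half = 2 beats
  quarter = 1 beat
  eighth = 0.5 beats
  dotted quarter = 1.5 beats
  dotted quarter = 1.5 beats
  half = 2 beats
  whole = 4 beats
Sum = 0.5 + 2 + 1 + 0.5 + 1.5 + 1.5 + 2 + 4
= 13 beats


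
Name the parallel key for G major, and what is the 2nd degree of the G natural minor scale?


Parallel keys share the same tonic but differ in mode
G major → parallel is G minor
G natural minor scale: G A Bb C D Eb F
= G minor; 2nd degree = A


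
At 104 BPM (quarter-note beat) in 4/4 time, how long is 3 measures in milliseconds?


Let's work it out.
Quarter-note beat duration = 60000 / 104 ms
Beats per measure (4/4) = 4
One measure = 4 × 60000 / 104 = 240000 / 104 ms
3 measures = 3 × 240000 / 104 = 720000 / 104
= 6923.1 ms


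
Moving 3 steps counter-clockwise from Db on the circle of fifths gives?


Step by step:
Each counter-clockwise step moves down a perfect 5th (= up a perfect 4th)
From Db: Db → F#/Gb → B → E
= E


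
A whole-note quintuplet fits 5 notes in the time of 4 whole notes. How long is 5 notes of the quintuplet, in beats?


Solution.
Quintuplet: 5 notes occupy the space of 4 whole notes
Space = 4 × 4 = 16 beats
Each quintuplet note = 16 / 5 = 16/5 beats
5 notes = 5 × 16/5 = 16
= 16 beats


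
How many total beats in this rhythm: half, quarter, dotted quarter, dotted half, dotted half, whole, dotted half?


Step by step:
Beat values:
  half = 2 beats
  quarter = 1 beat
  dotted quarter = 1.5 beats
  dotted half = 3 beats
  dotted half = 3 beats
  whole = 4 beats
  dotted half = 3 beats
Sum = 2 + 1 + 1.5 + 3 + 3 + 4 + 3
= 17.5 beats


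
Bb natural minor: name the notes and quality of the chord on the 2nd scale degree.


Solution.
Bb natural minor scale: Bb C Db Eb F Gb Ab
Diatonic triad on degree 2 stacks scale notes 2, 4, 6: C Eb Gb
C→Eb = 3 semitones; C→Gb = 6 semitones → diminished triad
= C Eb Gb (diminished)


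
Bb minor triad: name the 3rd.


Reasoning:
Minor triad = root + minor 3rd (3 semitones) + perfect 5th (7 semitones)
A triad on Bb stacks thirds, so the chord tones use letter names B-D-F
Root: Bb
Minor 3rd above Bb: Db
Perfect 5th above Bb: F
The 3rd = Db


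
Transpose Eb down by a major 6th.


Reasoning:
major 6th: 6 letter names, 9 semitones
Letter: E - 5 → G
Pitch: Eb - 9 semitones, spelled as a G → Gb
= Gb


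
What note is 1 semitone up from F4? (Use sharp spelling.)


Step by step:
F4: chromatic position 5 in octave 4 → absolute = 4×12 + 5 = 53
Transpose up 1: 53 + 1 = 54
54 = 4×12 + 6 → F# in octave 4
Result = F#4


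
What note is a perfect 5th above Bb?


Reasoning:
A 5th spans 5 letter names, so from B we land on F
A perfect 5th = 7 semitones above Bb
Spell F at that pitch: F
= F


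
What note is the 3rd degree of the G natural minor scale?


Natural minor scale pattern: W-H-W-W-H-W-W (2-1-2-2-1-2-2 semitones)
Starting from G:
  G + 2 semitones → A
  A + 1 semitone → Bb
  Bb + 2 semitones → C
  C + 2 semitones → D
  D + 1 semitone → Eb
  Eb + 2 semitones → F
  F + 2 semitones → G
Scale: G A Bb C D Eb F
Degree 3 = Bb


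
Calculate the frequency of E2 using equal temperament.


f = 440 × 2^(n/12) where n = semitones from A4
E2: -29 semitones from A4
f = 440 × 2^(-29/12)
f = 82.41 Hz


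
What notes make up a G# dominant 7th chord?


Reasoning:
Dominant 7th chord = root + major 3rd + perfect 5th + minor 7th
Seventh chords stack in thirds, so the letter names are G-B-D-F
Root: G#
Major 3rd above G#: B#
Perfect 5th above G#: D#
Minor 7th above G#: F#
Chord = G# B# D# F#


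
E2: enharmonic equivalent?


Reasoning:
Enharmonic notes sound the same pitch but are spelled with different letter names
E and D## name the same pitch class
= D##2


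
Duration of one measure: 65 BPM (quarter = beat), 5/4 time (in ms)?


Solution.
Quarter-note beat duration = 60000 / 65 ms
Beats per measure (5/4) = 5
One measure = 5 × 60000 / 65 = 300000 / 65 ms
= 4615.4 ms


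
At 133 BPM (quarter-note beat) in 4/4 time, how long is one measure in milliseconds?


Quarter-note beat duration = 60000 / 133 ms
Beats per measure (4/4) = 4
One measure = 4 × 60000 / 133 = 240000 / 133 ms
= 1804.5 ms


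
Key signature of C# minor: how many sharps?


Let's work it out.
Sharp minor keys follow the circle of fifths: A(0), E(1), B(2), F#(3), C#(4), G#(5), D#(6), A#(7)
C# minor has 4 sharps
Order of sharps: F# C# G# D# A# E# B# → first 4: F#, C#, G#, D#
= 4 sharps


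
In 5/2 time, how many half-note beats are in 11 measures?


Solution.
Time signature 5/2: the bottom number 2 means the half note gets one count
The top number 5 means 5 half-note beats per measure
Total = 5 × 11 measures
= 55 half-note beats


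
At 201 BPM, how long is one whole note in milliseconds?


Reasoning:
One quarter-note beat = 60000 / BPM = 60000 / 201 ms
Whole note = 4 × quarter note
Duration = 4 × 60000 / 201 = 240000 / 201
= 1194.0 ms


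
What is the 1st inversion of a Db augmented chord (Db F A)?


Solution.
Root position: Db F A
1st inversion: move root up an octave
Bass note: F
Notes (bottom to top) = F A Db


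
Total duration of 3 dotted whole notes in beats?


Reasoning:
Base whole note = 4 beats
Dot 1 adds half the previous value: +2
One dotted whole = 4 + 2 = 6
3 of them = 3 × 6 = 18
= 18 beats


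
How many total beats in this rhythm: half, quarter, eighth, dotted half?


Let's work it out.
Beat values:
  half = 2 beats
  quarter = 1 beat
  eighth = 0.5 beats
  dotted half = 3 beats
Sum = 2 + 1 + 0.5 + 3
= 6.5 beats


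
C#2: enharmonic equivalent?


Reasoning:
Enharmonic notes sound the same pitch but are spelled with different letter names
C# and Db name the same pitch class
= Db2


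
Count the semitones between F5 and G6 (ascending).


Let's work it out.
Absolute semitone position = octave×12 + chromatic position
F5: 5×12 + 5 = 65
G6: 6×12 + 7 = 79
Difference = 79 - 65 = 14
= 14 semitones


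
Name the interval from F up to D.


Letter names: F → D spans 6 letter names → a 6th
Semitones: F → D = 9 half-steps
A 6th of 9 semitones is a major 6th
= major 6th


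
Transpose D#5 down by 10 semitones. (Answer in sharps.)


Solution.
D#5: chromatic position 3 in octave 5 → absolute = 5×12 + 3 = 63
Transpose down 10: 63 - 10 = 53
53 = 4×12 + 5 → F in octave 4
Result = F4


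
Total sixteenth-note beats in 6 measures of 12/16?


Solution.
Time signature 12/16: the bottom number 16 means the sixteenth note gets one count
The top number 12 means 12 sixteenth-note beats per measure
Total = 12 × 6 measures
= 72 sixteenth-note beats


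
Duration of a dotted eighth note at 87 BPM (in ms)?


Solution.
One quarter-note beat = 60000 / BPM = 60000 / 87 ms
Dotted eighth note = 3/4 × quarter note
Duration = 3/4 × 60000 / 87 = 45000 / 87
= 517.2 ms


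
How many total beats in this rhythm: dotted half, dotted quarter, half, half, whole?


Step by step:
Beat values:
  dotted half = 3 beats
  dotted quarter = 1.5 beats
  half = 2 beats
  half = 2 beats
  whole = 4 beats
Sum = 3 + 1.5 + 2 + 2 + 4
= 12.5 beats


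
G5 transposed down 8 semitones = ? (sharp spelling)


G5: chromatic position 7 in octave 5 → absolute = 5×12 + 7 = 67
Transpose down 8: 67 - 8 = 59
59 = 4×12 + 11 → B in octave 4
Result = B4


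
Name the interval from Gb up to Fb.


Reasoning:
Letter names: G → F spans 7 letter names → a 7th
Semitones: Gb → Fb = 10 half-steps
A 7th of 10 semitones is a minor 7th
= minor 7th


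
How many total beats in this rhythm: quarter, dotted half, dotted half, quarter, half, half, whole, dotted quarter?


Step by step:
Beat values:
  quarter = 1 beat
  dotted half = 3 beats
  dotted half = 3 beats
  quarter = 1 beat
  half = 2 beats
  half = 2 beats
  whole = 4 beats
  dotted quarter = 1.5 beats
Sum = 1 + 3 + 3 + 1 + 2 + 2 + 4 + 1.5
= 17.5 beats


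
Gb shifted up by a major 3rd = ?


major 3rd: 3 letter names, 4 semitones
Letter: G + 2 → B
Pitch: Gb + 4 semitones, spelled as a B → Bb
= Bb


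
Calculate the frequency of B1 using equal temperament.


Let's work it out.
f = 440 × 2^(n/12) where n = semitones from A4
B1: -34 semitones from A4
f = 440 × 2^(-34/12)
f = 61.74 Hz


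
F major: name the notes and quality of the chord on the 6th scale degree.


Reasoning:
F major scale: F G A Bb C D E
Diatonic triad on degree 6 stacks scale notes 6, 1, 3: D F A
D→F = 3 semitones; D→A = 7 semitones → minor triad
= D F A (minor)


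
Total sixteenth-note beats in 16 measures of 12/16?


Working:
Time signature 12/16: the bottom number 16 means the sixteenth note gets one count
The top number 12 means 12 sixteenth-note beats per measure
Total = 12 × 16 measures
= 192 sixteenth-note beats


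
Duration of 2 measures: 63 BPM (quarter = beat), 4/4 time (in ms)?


Quarter-note beat duration = 60000 / 63 ms
Beats per measure (4/4) = 4
One measure = 4 × 60000 / 63 = 240000 / 63 ms
2 measures = 2 × 240000 / 63 = 480000 / 63
= 7619.0 ms


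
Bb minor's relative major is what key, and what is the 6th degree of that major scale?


The relative major shares the key signature and is a minor 3rd above the minor tonic
A minor 3rd above Bb is Db
→ relative major of Bb minor is Db major
Db major scale: Db Eb F Gb Ab Bb C
= Db major; 6th degree = Bb


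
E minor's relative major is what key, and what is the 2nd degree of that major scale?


The relative major shares the key signature and is a minor 3rd above the minor tonic
A minor 3rd above E is G
→ relative major of E minor is G major
G major scale: G A B C D E F#
= G major; 2nd degree = A


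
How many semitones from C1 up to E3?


Absolute semitone position = octave×12 + chromatic position
C1: 1×12 + 0 = 12
E3: 3×12 + 4 = 40
Difference = 40 - 12 = 28
= 28 semitones


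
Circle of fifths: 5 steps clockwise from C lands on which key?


Reasoning:
Each clockwise step on the circle of fifths moves up a perfect 5th
From C: C → G → D → A → E → B
= B


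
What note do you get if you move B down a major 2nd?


Let's work it out.
major 2nd: 2 letter names, 2 semitones
Letter: B - 1 → A
Pitch: B - 2 semitones, spelled as an A → A
= A


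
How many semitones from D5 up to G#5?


Solution.
Absolute semitone position = octave×12 + chromatic position
D5: 5×12 + 2 = 62
G#5: 5×12 + 8 = 68
Difference = 68 - 62 = 6
= 6 semitones


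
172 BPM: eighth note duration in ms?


Step by step:
One quarter-note beat = 60000 / BPM = 60000 / 172 ms
Eighth note = 1/2 × quarter note
Duration = 1/2 × 60000 / 172 = 30000 / 172
= 174.4 ms


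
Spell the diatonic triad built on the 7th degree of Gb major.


Step by step:
Gb major scale: Gb Ab Bb Cb Db Eb F
Diatonic triad on degree 7 stacks scale notes 7, 2, 4: F Ab Cb
F→Ab = 3 semitones; F→Cb = 6 semitones → diminished triad
= F Ab Cb (diminished)


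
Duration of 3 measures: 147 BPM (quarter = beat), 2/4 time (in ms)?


Quarter-note beat duration = 60000 / 147 ms
Beats per measure (2/4) = 2
One measure = 2 × 60000 / 147 = 120000 / 147 ms
3 measures = 3 × 120000 / 147 = 360000 / 147
= 2449.0 ms


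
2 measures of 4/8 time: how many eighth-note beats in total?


Solution.
Time signature 4/8: the bottom number 8 means the eighth note gets one count
The top number 4 means 4 eighth-note beats per measure
Total = 4 × 2 measures
= 8 eighth-note beats


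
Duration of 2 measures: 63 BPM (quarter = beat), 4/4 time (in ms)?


Solution.
Quarter-note beat duration = 60000 / 63 ms
Beats per measure (4/4) = 4
One measure = 4 × 60000 / 63 = 240000 / 63 ms
2 measures = 2 × 240000 / 63 = 480000 / 63
= 7619.0 ms


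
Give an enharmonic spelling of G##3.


Step by step:
Enharmonic notes sound the same pitch but are spelled with different letter names
G## and A name the same pitch class
= A3


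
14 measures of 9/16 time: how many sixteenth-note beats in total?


Working:
Time signature 9/16: the bottom number 16 means the sixteenth note gets one count
The top number 9 means 9 sixteenth-note beats per measure
Total = 9 × 14 measures
= 126 sixteenth-note beats


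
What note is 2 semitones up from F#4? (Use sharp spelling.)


Reasoning:
F#4: chromatic position 6 in octave 4 → absolute = 4×12 + 6 = 54
Transpose up 2: 54 + 2 = 56
56 = 4×12 + 8 → G# in octave 4
Result = G#4


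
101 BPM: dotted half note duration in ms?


Working:
One quarter-note beat = 60000 / BPM = 60000 / 101 ms
Dotted half note = 3 × quarter note
Duration = 3 × 60000 / 101 = 180000 / 101
= 1782.2 ms


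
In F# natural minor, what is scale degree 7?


Solution.
Natural minor scale pattern: W-H-W-W-H-W-W (2-1-2-2-1-2-2 semitones)
Starting from F#:
  F# + 2 semitones → G#
  G# + 1 semitone → A
  A + 2 semitones → B
  B + 2 semitones → C#
  C# + 1 semitone → D
  D + 2 semitones → E
  E + 2 semitones → F#
Scale: F# G# A B C# D E
Degree 7 = E


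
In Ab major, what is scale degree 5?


Reasoning:
Major scale pattern: W-W-H-W-W-W-H (2-2-1-2-2-2-1 semitones)
Starting from Ab:
  Ab + 2 semitones → Bb
  Bb + 2 semitones → C
  C + 1 semitone → Db
  Db + 2 semitones → Eb
  Eb + 2 semitones → F
  F + 2 semitones → G
  G + 1 semitone → Ab
Scale: Ab Bb C Db Eb F G
Degree 5 = Eb


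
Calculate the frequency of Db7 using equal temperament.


Step by step:
f = 440 × 2^(n/12) where n = semitones from A4
Db7: 28 semitones from A4
f = 440 × 2^(28/12)
f = 2217.46 Hz


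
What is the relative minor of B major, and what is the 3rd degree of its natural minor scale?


Working:
The relative minor shares the major's key signature and starts on its 6th degree
6th degree = a major 6th above the tonic; a major 6th above B is G#
→ relative minor of B major is G# minor
G# natural minor scale: G# A# B C# D# E F#
= G# minor; 3rd degree = B


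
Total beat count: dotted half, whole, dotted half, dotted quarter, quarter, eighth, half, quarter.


Reasoning:
Beat values:
  dotted half = 3 beats
  whole = 4 beats
  dotted half = 3 beats
  dotted quarter = 1.5 beats
  quarter = 1 beat
  eighth = 0.5 beats
  half = 2 beats
  quarter = 1 beat
Sum = 3 + 4 + 3 + 1.5 + 1 + 0.5 + 2 + 1
= 16 beats


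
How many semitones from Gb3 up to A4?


Reasoning:
Absolute semitone position = octave×12 + chromatic position
Gb3: 3×12 + 6 = 42
A4: 4×12 + 9 = 57
Difference = 57 - 42 = 15
= 15 semitones


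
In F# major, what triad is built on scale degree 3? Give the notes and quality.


Working:
F# major scale: F# G# A# B C# D# E#
Diatonic triad on degree 3 stacks scale notes 3, 5, 7: A# C# E#
A#→C# = 3 semitones; A#→E# = 7 semitones → minor triad
= A# C# E# (minor)


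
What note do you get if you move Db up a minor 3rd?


Solution.
minor 3rd: 3 letter names, 3 semitones
Letter: D + 2 → F
Pitch: Db + 3 semitones, spelled as an F → Fb
= Fb


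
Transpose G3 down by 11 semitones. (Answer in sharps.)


Let's work it out.
G3: chromatic position 7 in octave 3 → absolute = 3×12 + 7 = 43
Transpose down 11: 43 - 11 = 32
32 = 2×12 + 8 → G# in octave 2
Result = G#2


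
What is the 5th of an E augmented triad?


Augmented triad = root + major 3rd (4 semitones) + augmented 5th (8 semitones)
A triad on E stacks thirds, so the chord tones use letter names E-G-B
Root: E
Major 3rd above E: G#
Augmented 5th above E: B#
The 5th = B#


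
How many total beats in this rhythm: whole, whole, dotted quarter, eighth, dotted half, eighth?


Step by step:
Beat values:
  whole = 4 beats
  whole = 4 beats
  dotted quarter = 1.5 beats
  eighth = 0.5 beats
  dotted half = 3 beats
  eighth = 0.5 beats
Sum = 4 + 4 + 1.5 + 0.5 + 3 + 0.5
= 13.5 beats


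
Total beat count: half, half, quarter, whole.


Reasoning:
Beat values:
  half = 2 beats
  half = 2 beats
  quarter = 1 beat
  whole = 4 beats
Sum = 2 + 2 + 1 + 4
= 9 beats


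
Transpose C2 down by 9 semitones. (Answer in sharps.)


Reasoning:
C2: chromatic position 0 in octave 2 → absolute = 2×12 + 0 = 24
Transpose down 9: 24 - 9 = 15
15 = 1×12 + 3 → D# in octave 1
Result = D#1


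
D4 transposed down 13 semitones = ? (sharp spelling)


Step by step:
D4: chromatic position 2 in octave 4 → absolute = 4×12 + 2 = 50
Transpose down 13: 50 - 13 = 37
37 = 3×12 + 1 → C# in octave 3
Result = C#3


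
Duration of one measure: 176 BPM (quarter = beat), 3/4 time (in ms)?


Solution.
Quarter-note beat duration = 60000 / 176 ms
Beats per measure (3/4) = 3
One measure = 3 × 60000 / 176 = 180000 / 176 ms
= 1022.7 ms


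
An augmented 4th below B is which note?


Solution.
A 4th spans 4 letter names, so from B we land on F
An augmented 4th = 6 semitones below B
Spell F at that pitch: F
= F


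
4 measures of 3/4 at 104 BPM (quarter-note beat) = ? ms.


Reasoning:
Quarter-note beat duration = 60000 / 104 ms
Beats per measure (3/4) = 3
One measure = 3 × 60000 / 104 = 180000 / 104 ms
4 measures = 4 × 180000 / 104 = 720000 / 104
= 6923.1 ms


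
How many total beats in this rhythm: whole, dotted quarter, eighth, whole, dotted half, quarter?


Solution.
Beat values:
  whole = 4 beats
  dotted quarter = 1.5 beats
  eighth = 0.5 beats
  whole = 4 beats
  dotted half = 3 beats
  quarter = 1 beat
Sum = 4 + 1.5 + 0.5 + 4 + 3 + 1
= 14 beats


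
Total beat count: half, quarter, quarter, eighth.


Reasoning:
Beat values:
  half = 2 beats
  quarter = 1 beat
  quarter = 1 beat
  eighth = 0.5 beats
Sum = 2 + 1 + 1 + 0.5
= 4.5 beats


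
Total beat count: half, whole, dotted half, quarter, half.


Beat values:
  half = 2 beats
  whole = 4 beats
  dotted half = 3 beats
  quarter = 1 beat
  half = 2 beats
Sum = 2 + 4 + 3 + 1 + 2
= 12 beats


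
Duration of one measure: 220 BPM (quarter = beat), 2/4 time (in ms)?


Quarter-note beat duration = 60000 / 220 ms
Beats per measure (2/4) = 2
One measure = 2 × 60000 / 220 = 120000 / 220 ms
= 545.5 ms


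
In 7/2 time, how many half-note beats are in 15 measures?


Time signature 7/2: the bottom number 2 means the half note gets one count
The top number 7 means 7 half-note beats per measure
Total = 7 × 15 measures
= 105 half-note beats


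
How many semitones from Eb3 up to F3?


Solution.
Absolute semitone position = octave×12 + chromatic position
Eb3: 3×12 + 3 = 39
F3: 3×12 + 5 = 41
Difference = 41 - 39 = 2
= 2 semitones


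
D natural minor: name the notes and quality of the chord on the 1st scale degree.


D natural minor scale: D E F G A Bb C
Diatonic triad on degree 1 stacks scale notes 1, 3, 5: D F A
D→F = 3 semitones; D→A = 7 semitones → minor triad
= D F A (minor)


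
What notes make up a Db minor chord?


Minor triad = root + minor 3rd (3 semitones) + perfect 5th (7 semitones)
A triad on Db stacks thirds, so the chord tones use letter names D-F-A
Root: Db
Minor 3rd above Db: Fb
Perfect 5th above Db: Ab
Chord = Db Fb Ab


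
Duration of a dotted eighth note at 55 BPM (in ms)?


One quarter-note beat = 60000 / BPM = 60000 / 55 ms
Dotted eighth note = 3/4 × quarter note
Duration = 3/4 × 60000 / 55 = 45000 / 55
= 818.2 ms


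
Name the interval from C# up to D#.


Step by step:
Letter names: C → D spans 2 letter names → a 2nd
Semitones: C# → D# = 2 half-steps
A 2nd of 2 semitones is a major 2nd
= major 2nd


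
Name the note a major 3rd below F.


Working:
A 3rd spans 3 letter names, so from F we land on D
A major 3rd = 4 semitones below F
Spell D at that pitch: Db
= Db


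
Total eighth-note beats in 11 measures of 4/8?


Solution.
Time signature 4/8: the bottom number 8 means the eighth note gets one count
The top number 4 means 4 eighth-note beats per measure
Total = 4 × 11 measures
= 44 eighth-note beats


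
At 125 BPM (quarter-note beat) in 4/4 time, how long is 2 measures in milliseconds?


Quarter-note beat duration = 60000 / 125 ms
Beats per measure (4/4) = 4
One measure = 4 × 60000 / 125 = 240000 / 125 ms
2 measures = 2 × 240000 / 125 = 480000 / 125
= 3840.0 ms


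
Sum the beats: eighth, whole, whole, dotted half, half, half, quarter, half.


Solution.
Beat values:
  eighth = 0.5 beats
  whole = 4 beats
  whole = 4 beats
  dotted half = 3 beats
  half = 2 beats
  half = 2 beats
  quarter = 1 beat
  half = 2 beats
Sum = 0.5 + 4 + 4 + 3 + 2 + 2 + 1 + 2
= 18.5 beats


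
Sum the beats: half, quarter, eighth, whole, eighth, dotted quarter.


Let's work it out.
Beat values:
  half = 2 beats
  quarter = 1 beat
  eighth = 0.5 beats
  whole = 4 beats
  eighth = 0.5 beats
  dotted quarter = 1.5 beats
Sum = 2 + 1 + 0.5 + 4 + 0.5 + 1.5
= 9.5 beats


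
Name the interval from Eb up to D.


Solution.
Letter names: E → D spans 7 letter names → a 7th
Semitones: Eb → D = 11 half-steps
A 7th of 11 semitones is a major 7th
= major 7th


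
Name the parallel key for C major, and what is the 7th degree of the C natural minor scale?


Solution.
Parallel keys share the same tonic but differ in mode
C major → parallel is C minor
C natural minor scale: C D Eb F G Ab Bb
= C minor; 7th degree = Bb


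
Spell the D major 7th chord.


Major 7th chord = root + major 3rd + perfect 5th + major 7th
Seventh chords stack in thirds, so the letter names are D-F-A-C
Root: D
Major 3rd above D: F#
Perfect 5th above D: A
Major 7th above D: C#
Chord = D F# A C#


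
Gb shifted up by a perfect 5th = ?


perfect 5th: 5 letter names, 7 semitones
Letter: G + 4 → D
Pitch: Gb + 7 semitones, spelled as a D → Db
= Db


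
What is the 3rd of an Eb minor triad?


Working:
Minor triad = root + minor 3rd (3 semitones) + perfect 5th (7 semitones)
A triad on Eb stacks thirds, so the chord tones use letter names E-G-B
Root: Eb
Minor 3rd above Eb: Gb
Perfect 5th above Eb: Bb
The 3rd = Gb


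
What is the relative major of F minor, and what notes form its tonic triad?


Solution.
The relative major shares the key signature and is a minor 3rd above the minor tonic
A minor 3rd above F is Ab
→ relative major of F minor is Ab major
Tonic triad of Ab major = root + major 3rd + perfect 5th = Ab C Eb
= Ab major; triad = Ab C Eb


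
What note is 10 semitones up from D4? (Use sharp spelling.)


D4: chromatic position 2 in octave 4 → absolute = 4×12 + 2 = 50
Transpose up 10: 50 + 10 = 60
60 = 5×12 + 0 → C in octave 5
Result = C5


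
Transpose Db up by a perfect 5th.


perfect 5th: 5 letter names, 7 semitones
Letter: D + 4 → A
Pitch: Db + 7 semitones, spelled as an A → Ab
= Ab


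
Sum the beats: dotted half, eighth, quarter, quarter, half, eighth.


Solution.
Beat values:
  dotted half = 3 beats
  eighth = 0.5 beats
  quarter = 1 beat
  quarter = 1 beat
  half = 2 beats
  eighth = 0.5 beats
Sum = 3 + 0.5 + 1 + 1 + 2 + 0.5
= 8 beats


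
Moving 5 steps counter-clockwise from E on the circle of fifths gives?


Step by step:
Each counter-clockwise step moves down a perfect 5th (= up a perfect 4th)
From E: E → A → D → G → C → F
= F


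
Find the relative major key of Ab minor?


Reasoning:
The relative major shares the key signature and is a minor 3rd above the minor tonic
A minor 3rd above Ab is Cb
→ relative major of Ab minor is Cb major
= Cb major


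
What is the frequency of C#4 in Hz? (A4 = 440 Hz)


Reasoning:
f = 440 × 2^(n/12) where n = semitones from A4
C#4: -8 semitones from A4
f = 440 × 2^(-8/12)
f = 277.18 Hz


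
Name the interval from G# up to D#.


Step by step:
Letter names: G → D spans 5 letter names → a 5th
Semitones: G# → D# = 7 half-steps
A 5th of 7 semitones is a perfect 5th
= perfect 5th


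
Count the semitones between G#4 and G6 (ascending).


Absolute semitone position = octave×12 + chromatic position
G#4: 4×12 + 8 = 56
G6: 6×12 + 7 = 79
Difference = 79 - 56 = 23
= 23 semitones


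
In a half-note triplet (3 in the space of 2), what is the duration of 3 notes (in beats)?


Working:
Triplet: 3 notes occupy the space of 2 half notes
Space = 2 × 2 = 4 beats
Each triplet note = 4 / 3 = 4/3 beats
3 notes = 3 × 4/3 = 4
= 4 beats


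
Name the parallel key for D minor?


Reasoning:
Parallel keys share the same tonic but differ in mode
D minor → parallel is D major
= D major


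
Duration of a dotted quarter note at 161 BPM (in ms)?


One quarter-note beat = 60000 / BPM = 60000 / 161 ms
Dotted quarter note = 3/2 × quarter note
Duration = 3/2 × 60000 / 161 = 90000 / 161
= 559.0 ms


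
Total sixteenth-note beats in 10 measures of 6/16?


Reasoning:
Time signature 6/16: the bottom number 16 means the sixteenth note gets one count
The top number 6 means 6 sixteenth-note beats per measure
Total = 6 × 10 measures
= 60 sixteenth-note beats


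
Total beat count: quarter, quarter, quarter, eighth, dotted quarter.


Working:
Beat values:
  quarter = 1 beat
  quarter = 1 beat
  quarter = 1 beat
  eighth = 0.5 beats
  dotted quarter = 1.5 beats
Sum = 1 + 1 + 1 + 0.5 + 1.5
= 5 beats


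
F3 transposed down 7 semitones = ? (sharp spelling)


F3: chromatic position 5 in octave 3 → absolute = 3×12 + 5 = 41
Transpose down 7: 41 - 7 = 34
34 = 2×12 + 10 → A# in octave 2
Result = A#2


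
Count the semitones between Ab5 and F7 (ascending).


Working:
Absolute semitone position = octave×12 + chromatic position
Ab5: 5×12 + 8 = 68
F7: 7×12 + 5 = 89
Difference = 89 - 68 = 21
= 21 semitones


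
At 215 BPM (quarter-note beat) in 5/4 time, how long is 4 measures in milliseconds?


Let's work it out.
Quarter-note beat duration = 60000 / 215 ms
Beats per measure (5/4) = 5
One measure = 5 × 60000 / 215 = 300000 / 215 ms
4 measures = 4 × 300000 / 215 = 1200000 / 215
= 5581.4 ms


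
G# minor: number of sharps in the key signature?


Sharp minor keys follow the circle of fifths: A(0), E(1), B(2), F#(3), C#(4), G#(5), D#(6), A#(7)
G# minor has 5 sharps
Order of sharps: F# C# G# D# A# E# B# → first 5: F#, C#, G#, D#, A#
= 5 sharps


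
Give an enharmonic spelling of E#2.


Solution.
Enharmonic notes sound the same pitch but are spelled with different letter names
E# and F name the same pitch class
= F2


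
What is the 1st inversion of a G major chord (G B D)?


Working:
Root position: G B D
1st inversion: move root up an octave
Bass note: B
Notes (bottom to top) = B D G


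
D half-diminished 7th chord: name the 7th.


Working:
Half-diminished 7th chord = root + minor 3rd + diminished 5th + minor 7th
Seventh chords stack in thirds, so the letter names are D-F-A-C
Root: D
Minor 3rd above D: F
Diminished 5th above D: Ab
Minor 7th above D: C
The 7th = C


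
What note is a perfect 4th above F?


Reasoning:
A 4th spans 4 letter names, so from F we land on B
A perfect 4th = 5 semitones above F
Spell B at that pitch: Bb
= Bb


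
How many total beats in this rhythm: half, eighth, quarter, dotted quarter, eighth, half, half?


Reasoning:
Beat values:
  half = 2 beats
  eighth = 0.5 beats
  quarter = 1 beat
  dotted quarter = 1.5 beats
  eighth = 0.5 beats
  half = 2 beats
  half = 2 beats
Sum = 2 + 0.5 + 1 + 1.5 + 0.5 + 2 + 2
= 9.5 beats
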